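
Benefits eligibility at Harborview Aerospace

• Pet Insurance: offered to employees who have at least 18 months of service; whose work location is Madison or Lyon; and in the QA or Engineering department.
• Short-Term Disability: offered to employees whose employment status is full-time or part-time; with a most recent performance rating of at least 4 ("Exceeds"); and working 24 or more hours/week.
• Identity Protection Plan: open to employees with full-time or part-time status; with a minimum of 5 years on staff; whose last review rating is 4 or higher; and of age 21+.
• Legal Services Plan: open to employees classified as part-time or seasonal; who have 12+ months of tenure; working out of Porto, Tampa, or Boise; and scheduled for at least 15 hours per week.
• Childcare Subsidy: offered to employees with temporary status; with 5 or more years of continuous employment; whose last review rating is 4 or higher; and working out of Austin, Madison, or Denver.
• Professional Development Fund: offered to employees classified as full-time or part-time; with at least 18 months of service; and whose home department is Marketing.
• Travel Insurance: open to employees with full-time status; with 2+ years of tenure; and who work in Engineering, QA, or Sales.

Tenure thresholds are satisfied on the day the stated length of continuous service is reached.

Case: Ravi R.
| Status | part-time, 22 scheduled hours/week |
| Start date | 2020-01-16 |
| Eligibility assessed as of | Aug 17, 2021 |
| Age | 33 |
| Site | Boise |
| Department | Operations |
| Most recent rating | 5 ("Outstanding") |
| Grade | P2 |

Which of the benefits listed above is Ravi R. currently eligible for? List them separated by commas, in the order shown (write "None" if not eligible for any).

Legal Services Plan

Service from 2020-01-16 to Aug 17, 2021: 579 days.
Pet Insurance — service 579 days ≥ 18 months (≈540 days) ✓; site Boise ✗ (not Madison or Lyon) → not eligible.
Short-Term Disability — status part-time ✓; rating 5 ≥ 4 ✓; 22 hrs/wk < 24 ✗ → not eligible.
Identity Protection Plan — status part-time ✓; service 579 days < 5 years (≈1825 days) ✗ → not eligible.
Legal Services Plan — status part-time ✓; service 579 days ≥ 12 months (≈360 days) ✓; site Boise ✓; 22 hrs/wk ≥ 15 ✓ → eligible.
Childcare Subsidy — status part-time ✗ (requires temporary) → not eligible.
Professional Development Fund — status part-time ✓; service 579 days ≥ 18 months (≈540 days) ✓; dept Operations ✗ → not eligible.
Travel Insurance — status part-time ✗ (requires full-time) → not eligible.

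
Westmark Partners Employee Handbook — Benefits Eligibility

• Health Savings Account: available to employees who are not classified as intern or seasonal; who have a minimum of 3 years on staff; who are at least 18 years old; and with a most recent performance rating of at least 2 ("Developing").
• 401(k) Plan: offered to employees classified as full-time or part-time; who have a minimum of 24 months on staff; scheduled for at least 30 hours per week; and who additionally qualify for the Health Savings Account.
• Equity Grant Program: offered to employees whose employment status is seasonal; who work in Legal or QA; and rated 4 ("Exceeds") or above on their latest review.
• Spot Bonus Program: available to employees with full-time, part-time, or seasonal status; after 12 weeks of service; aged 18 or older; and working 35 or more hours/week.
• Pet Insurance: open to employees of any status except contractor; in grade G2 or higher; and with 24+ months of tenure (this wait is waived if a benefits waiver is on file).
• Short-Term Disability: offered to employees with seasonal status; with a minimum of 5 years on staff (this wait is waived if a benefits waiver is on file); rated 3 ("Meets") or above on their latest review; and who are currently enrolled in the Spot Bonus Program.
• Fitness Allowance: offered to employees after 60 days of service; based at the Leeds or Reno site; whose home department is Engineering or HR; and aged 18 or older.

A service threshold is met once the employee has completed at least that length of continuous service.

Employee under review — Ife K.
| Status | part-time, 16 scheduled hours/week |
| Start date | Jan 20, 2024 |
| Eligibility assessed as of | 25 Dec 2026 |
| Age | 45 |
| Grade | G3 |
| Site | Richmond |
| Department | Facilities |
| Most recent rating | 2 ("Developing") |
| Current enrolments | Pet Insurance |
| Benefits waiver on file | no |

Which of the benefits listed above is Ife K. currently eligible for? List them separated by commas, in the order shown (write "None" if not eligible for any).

Pet Insurance

Service from Jan 20, 2024 to 25 Dec 2026: 1070 days.
Health Savings Account — status part-time ✓ (not excluded); service 1070 days < 3 years (≈1095 days) ✗ → not eligible.
401(k) Plan — status part-time ✓; service 1070 days ≥ 24 months (≈720 days) ✓; 16 hrs/wk < 30 ✗ → not eligible.
Equity Grant Program — status part-time ✗ (requires seasonal) → not eligible.
Spot Bonus Program — status part-time ✓; service 1070 days ≥ 12 weeks (≈84 days) ✓; age 45 ≥ 18 ✓; 16 hrs/wk < 35 ✗ → not eligible.
Pet Insurance — status part-time ✓ (not excluded); grade G3 ≥ G2 ✓; no waiver, service 1070 days ≥ 24 months (≈720 days) ✓ → eligible.
Short-Term Disability — status part-time ✗ (requires seasonal) → not eligible.
Fitness Allowance — service 1070 days ≥ 60 days ✓; site Richmond ✗ (not Leeds or Reno) → not eligible.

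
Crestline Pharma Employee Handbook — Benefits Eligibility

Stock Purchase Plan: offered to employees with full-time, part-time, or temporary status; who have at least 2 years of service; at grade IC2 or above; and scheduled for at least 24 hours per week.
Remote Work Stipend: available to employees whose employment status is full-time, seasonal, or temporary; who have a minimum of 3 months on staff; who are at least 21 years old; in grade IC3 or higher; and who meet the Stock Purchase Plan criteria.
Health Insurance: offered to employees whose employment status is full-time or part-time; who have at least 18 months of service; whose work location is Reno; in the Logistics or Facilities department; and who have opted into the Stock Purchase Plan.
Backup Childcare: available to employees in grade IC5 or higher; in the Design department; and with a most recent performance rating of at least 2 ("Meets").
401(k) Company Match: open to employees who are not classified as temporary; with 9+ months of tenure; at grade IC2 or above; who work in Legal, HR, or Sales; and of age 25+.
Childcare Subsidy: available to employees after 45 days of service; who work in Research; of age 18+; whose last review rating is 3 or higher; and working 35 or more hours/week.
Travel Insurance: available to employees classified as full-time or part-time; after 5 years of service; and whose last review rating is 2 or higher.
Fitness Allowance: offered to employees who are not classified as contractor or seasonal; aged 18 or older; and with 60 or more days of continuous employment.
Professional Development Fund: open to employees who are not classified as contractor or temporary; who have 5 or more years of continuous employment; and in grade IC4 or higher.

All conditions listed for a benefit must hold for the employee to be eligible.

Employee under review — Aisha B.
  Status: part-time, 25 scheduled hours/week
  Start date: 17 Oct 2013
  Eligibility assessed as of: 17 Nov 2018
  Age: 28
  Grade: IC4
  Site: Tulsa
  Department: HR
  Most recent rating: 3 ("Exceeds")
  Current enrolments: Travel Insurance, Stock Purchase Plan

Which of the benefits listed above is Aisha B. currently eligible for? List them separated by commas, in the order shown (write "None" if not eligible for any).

Stock Purchase Plan, 401(k) Company Match, Travel Insurance, Fitness Allowance, Professional Development Fund

Service from 17 Oct 2013 to 17 Nov 2018: 1857 days.
Stock Purchase Plan — status part-time ✓; service 1857 days ≥ 2 years (≈730 days) ✓; grade IC4 ≥ IC2 ✓; 25 hrs/wk ≥ 24 ✓ → eligible.
Remote Work Stipend — status part-time ✗ (requires full-time, seasonal, or temporary) → not eligible.
Health Insurance — status part-time ✓; service 1857 days ≥ 18 months (≈540 days) ✓; site Tulsa ✗ (not Reno) → not eligible.
Backup Childcare — grade IC4 < IC5 ✗ → not eligible.
401(k) Company Match — status part-time ✓ (not excluded); service 1857 days ≥ 9 months (≈270 days) ✓; grade IC4 ≥ IC2 ✓; dept HR ✓; age 28 ≥ 25 ✓ → eligible.
Childcare Subsidy — service 1857 days ≥ 45 days ✓; dept HR ✗ → not eligible.
Travel Insurance — status part-time ✓; service 1857 days ≥ 5 years (≈1825 days) ✓; rating 3 ≥ 2 ✓ → eligible.
Fitness Allowance — status part-time ✓ (not excluded); age 28 ≥ 18 ✓; service 1857 days ≥ 60 days ✓ → eligible.
Professional Development Fund — status part-time ✓ (not excluded); service 1857 days ≥ 5 years (≈1825 days) ✓; grade IC4 ≥ IC4 ✓ → eligible.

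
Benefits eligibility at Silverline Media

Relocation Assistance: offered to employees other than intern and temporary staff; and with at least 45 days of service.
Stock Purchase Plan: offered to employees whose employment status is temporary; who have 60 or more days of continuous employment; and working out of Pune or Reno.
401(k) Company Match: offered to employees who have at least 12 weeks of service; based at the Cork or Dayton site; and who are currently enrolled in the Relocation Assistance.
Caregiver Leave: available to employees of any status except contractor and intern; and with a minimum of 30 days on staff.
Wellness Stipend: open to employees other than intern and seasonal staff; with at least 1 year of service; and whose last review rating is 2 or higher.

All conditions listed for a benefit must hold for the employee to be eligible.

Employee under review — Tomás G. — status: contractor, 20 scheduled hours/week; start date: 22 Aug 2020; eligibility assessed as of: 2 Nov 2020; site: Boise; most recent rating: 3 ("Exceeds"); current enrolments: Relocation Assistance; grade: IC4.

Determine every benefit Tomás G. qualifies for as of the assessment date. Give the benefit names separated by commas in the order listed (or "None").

Service from 22 Aug 2020 to 2 Nov 2020: 72 days.
Relocation Assistance — status contractor ✓ (not excluded); service 72 days ≥ 45 days ✓ → eligible.
Stock Purchase Plan — status contractor ✗ (requires temporary) → not eligible.
401(k) Company Match — service 72 days < 12 weeks (≈84 days) ✗ → not eligible.
Caregiver Leave — status contractor ✗ (excluded) → not eligible.
Wellness Stipend — status contractor ✓ (not excluded); service 72 days < 1 year (≈365 days) ✗ → not eligible.

Relocation Assistance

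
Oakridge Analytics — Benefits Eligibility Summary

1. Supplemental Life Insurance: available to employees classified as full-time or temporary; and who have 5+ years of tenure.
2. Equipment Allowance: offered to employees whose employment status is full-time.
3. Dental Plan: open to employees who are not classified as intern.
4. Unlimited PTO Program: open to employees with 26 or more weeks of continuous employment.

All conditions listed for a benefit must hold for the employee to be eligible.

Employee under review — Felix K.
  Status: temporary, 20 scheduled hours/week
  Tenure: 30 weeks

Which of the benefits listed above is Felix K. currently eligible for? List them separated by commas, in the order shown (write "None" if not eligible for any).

Dental Plan, Unlimited PTO Program

Supplemental Life Insurance — status temporary ✓; service 30 weeks < 5 years (≈1825 days) ✗ → not eligible.
Equipment Allowance — status temporary ✗ (requires full-time) → not eligible.
Dental Plan — status temporary ✓ (not excluded) → eligible.
Unlimited PTO Program — service 30 weeks ≥ 26 weeks ✓ → eligible.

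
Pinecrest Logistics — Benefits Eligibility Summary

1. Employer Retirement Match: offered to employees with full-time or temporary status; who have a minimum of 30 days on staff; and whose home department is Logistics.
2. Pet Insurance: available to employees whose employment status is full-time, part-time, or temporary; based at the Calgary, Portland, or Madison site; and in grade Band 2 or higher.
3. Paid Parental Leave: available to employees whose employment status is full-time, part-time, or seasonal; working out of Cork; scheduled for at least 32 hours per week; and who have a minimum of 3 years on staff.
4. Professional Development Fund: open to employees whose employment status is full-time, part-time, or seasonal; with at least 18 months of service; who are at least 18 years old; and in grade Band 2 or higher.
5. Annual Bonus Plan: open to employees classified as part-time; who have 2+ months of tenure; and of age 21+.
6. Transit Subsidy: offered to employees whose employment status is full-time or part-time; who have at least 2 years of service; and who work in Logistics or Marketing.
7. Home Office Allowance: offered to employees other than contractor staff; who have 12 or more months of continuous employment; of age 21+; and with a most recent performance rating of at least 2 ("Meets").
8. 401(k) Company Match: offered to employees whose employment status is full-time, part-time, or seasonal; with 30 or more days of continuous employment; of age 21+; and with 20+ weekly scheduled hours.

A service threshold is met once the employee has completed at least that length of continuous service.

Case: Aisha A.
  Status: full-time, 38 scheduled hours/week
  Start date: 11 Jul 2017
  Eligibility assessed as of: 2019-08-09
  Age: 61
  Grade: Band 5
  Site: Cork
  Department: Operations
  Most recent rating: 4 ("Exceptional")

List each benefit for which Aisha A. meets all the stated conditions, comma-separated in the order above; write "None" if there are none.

Service from 11 Jul 2017 to 2019-08-09: 759 days.
Employer Retirement Match — status full-time ✓; service 759 days ≥ 30 days ✓; dept Operations ✗ → not eligible.
Pet Insurance — status full-time ✓; site Cork ✗ (not Calgary, Portland, or Madison) → not eligible.
Paid Parental Leave — status full-time ✓; site Cork ✓; 38 hrs/wk ≥ 32 ✓; service 759 days < 3 years (≈1095 days) ✗ → not eligible.
Professional Development Fund — status full-time ✓; service 759 days ≥ 18 months (≈540 days) ✓; age 61 ≥ 18 ✓; grade Band 5 ≥ Band 2 ✓ → eligible.
Annual Bonus Plan — status full-time ✗ (requires part-time) → not eligible.
Transit Subsidy — status full-time ✓; service 759 days ≥ 2 years (≈730 days) ✓; dept Operations ✗ → not eligible.
Home Office Allowance — status full-time ✓ (not excluded); service 759 days ≥ 12 months (≈360 days) ✓; age 61 ≥ 21 ✓; rating 4 ≥ 2 ✓ → eligible.
401(k) Company Match — status full-time ✓; service 759 days ≥ 30 days ✓; age 61 ≥ 21 ✓; 38 hrs/wk ≥ 20 ✓ → eligible.

Professional Development Fund, Home Office Allowance, 401(k) Company Match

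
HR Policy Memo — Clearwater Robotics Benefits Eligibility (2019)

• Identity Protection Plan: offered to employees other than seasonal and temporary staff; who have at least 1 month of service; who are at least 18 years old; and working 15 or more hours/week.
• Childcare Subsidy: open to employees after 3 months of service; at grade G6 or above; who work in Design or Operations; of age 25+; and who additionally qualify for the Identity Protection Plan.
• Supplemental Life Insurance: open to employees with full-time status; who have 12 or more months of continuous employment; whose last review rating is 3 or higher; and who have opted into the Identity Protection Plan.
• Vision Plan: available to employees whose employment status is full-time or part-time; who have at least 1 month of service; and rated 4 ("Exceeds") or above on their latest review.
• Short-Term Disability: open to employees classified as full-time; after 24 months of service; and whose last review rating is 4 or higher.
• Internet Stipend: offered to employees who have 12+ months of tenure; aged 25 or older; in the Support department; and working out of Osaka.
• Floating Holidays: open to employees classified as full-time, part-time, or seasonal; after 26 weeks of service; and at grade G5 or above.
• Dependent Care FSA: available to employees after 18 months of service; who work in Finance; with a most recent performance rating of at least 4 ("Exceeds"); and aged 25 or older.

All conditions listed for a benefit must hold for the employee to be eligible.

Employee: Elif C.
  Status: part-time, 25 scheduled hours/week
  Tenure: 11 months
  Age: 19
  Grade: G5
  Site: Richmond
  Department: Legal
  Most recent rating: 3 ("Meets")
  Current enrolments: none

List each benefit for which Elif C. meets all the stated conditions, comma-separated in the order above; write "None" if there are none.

Identity Protection Plan, Floating Holidays

Identity Protection Plan — status part-time ✓ (not excluded); service 11 months ≥ 1 month ✓; age 19 ≥ 18 ✓; 25 hrs/wk ≥ 15 ✓ → eligible.
Childcare Subsidy — service 11 months ≥ 3 months ✓; grade G5 < G6 ✗ → not eligible.
Supplemental Life Insurance — status part-time ✗ (requires full-time) → not eligible.
Vision Plan — status part-time ✓; service 11 months ≥ 1 month ✓; rating 3 < 4 ✗ → not eligible.
Short-Term Disability — status part-time ✗ (requires full-time) → not eligible.
Internet Stipend — service 11 months < 12 months ✗ → not eligible.
Floating Holidays — status part-time ✓; service 11 months ≥ 26 weeks (≈182 days) ✓; grade G5 ≥ G5 ✓ → eligible.
Dependent Care FSA — service 11 months < 18 months ✗ → not eligible.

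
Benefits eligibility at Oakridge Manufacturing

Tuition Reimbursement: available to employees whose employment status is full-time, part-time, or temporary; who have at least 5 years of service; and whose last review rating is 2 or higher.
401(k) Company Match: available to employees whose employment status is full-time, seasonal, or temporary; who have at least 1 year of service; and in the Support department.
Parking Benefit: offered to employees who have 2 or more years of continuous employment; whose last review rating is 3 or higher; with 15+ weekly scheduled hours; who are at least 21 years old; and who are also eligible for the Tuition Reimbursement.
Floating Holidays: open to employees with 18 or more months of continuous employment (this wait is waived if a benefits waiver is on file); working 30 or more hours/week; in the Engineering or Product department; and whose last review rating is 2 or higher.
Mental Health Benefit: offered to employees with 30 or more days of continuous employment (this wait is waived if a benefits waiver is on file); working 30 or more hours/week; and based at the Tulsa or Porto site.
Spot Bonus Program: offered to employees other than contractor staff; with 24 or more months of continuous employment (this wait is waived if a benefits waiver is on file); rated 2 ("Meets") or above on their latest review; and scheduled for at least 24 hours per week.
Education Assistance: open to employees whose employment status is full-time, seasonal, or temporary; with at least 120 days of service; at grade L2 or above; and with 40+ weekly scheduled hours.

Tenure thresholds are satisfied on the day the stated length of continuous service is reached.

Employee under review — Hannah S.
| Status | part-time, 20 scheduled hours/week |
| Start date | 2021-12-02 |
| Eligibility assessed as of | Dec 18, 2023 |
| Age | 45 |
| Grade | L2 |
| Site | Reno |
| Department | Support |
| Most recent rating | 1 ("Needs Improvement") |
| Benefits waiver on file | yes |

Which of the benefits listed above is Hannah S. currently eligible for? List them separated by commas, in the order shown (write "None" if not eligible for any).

None

Service from 2021-12-02 to Dec 18, 2023: 746 days.
Tuition Reimbursement — status part-time ✓; service 746 days < 5 years (≈1825 days) ✗ → not eligible.
401(k) Company Match — status part-time ✗ (requires full-time, seasonal, or temporary) → not eligible.
Parking Benefit — service 746 days ≥ 2 years (≈730 days) ✓; rating 1 < 3 ✗ → not eligible.
Floating Holidays — benefits waiver on file ✓; 20 hrs/wk < 30 ✗ → not eligible.
Mental Health Benefit — benefits waiver on file ✓; 20 hrs/wk < 30 ✗ → not eligible.
Spot Bonus Program — status part-time ✓ (not excluded); benefits waiver on file ✓; rating 1 < 2 ✗ → not eligible.
Education Assistance — status part-time ✗ (requires full-time, seasonal, or temporary) → not eligible.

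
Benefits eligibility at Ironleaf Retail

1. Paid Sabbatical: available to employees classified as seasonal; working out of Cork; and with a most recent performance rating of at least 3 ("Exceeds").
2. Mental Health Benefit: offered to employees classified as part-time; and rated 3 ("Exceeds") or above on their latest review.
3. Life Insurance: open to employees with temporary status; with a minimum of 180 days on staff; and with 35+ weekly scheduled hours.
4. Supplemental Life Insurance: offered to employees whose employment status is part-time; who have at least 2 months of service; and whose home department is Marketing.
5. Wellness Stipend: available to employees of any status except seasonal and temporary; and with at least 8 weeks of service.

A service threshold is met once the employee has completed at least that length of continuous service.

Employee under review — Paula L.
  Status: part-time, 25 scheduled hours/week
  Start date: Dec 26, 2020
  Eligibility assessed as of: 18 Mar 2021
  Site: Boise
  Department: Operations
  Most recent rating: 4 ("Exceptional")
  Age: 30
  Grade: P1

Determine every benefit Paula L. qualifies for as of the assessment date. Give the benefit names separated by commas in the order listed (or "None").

Service from Dec 26, 2020 to 18 Mar 2021: 82 days.
Paid Sabbatical — status part-time ✗ (requires seasonal) → not eligible.
Mental Health Benefit — status part-time ✓; rating 4 ≥ 3 ✓ → eligible.
Life Insurance — status part-time ✗ (requires temporary) → not eligible.
Supplemental Life Insurance — status part-time ✓; service 82 days ≥ 2 months (≈60 days) ✓; dept Operations ✗ → not eligible.
Wellness Stipend — status part-time ✓ (not excluded); service 82 days ≥ 8 weeks (≈56 days) ✓ → eligible.

Mental Health Benefit, Wellness Stipend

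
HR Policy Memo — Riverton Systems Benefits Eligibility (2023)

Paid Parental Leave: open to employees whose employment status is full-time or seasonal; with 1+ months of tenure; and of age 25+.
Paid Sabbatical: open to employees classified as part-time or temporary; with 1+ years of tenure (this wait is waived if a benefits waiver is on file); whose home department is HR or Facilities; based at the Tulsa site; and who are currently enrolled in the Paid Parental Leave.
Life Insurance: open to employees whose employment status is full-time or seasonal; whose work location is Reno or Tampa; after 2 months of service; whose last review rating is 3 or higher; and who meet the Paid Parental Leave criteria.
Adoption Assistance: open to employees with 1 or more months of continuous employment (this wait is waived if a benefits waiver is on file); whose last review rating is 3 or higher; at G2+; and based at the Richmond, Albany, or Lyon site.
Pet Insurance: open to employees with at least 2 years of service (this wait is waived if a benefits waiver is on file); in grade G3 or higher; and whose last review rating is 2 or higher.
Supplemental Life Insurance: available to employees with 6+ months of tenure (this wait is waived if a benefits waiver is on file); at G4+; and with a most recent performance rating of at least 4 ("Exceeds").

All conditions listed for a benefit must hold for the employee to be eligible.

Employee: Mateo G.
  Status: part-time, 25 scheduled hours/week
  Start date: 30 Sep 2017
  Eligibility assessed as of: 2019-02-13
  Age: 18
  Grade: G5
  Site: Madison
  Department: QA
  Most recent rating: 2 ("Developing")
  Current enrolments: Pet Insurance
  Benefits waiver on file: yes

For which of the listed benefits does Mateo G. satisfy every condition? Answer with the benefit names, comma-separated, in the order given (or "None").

Service from 30 Sep 2017 to 2019-02-13: 501 days.
Paid Parental Leave — status part-time ✗ (requires full-time or seasonal) → not eligible.
Paid Sabbatical — status part-time ✓; benefits waiver on file ✓; dept QA ✗ → not eligible.
Life Insurance — status part-time ✗ (requires full-time or seasonal) → not eligible.
Adoption Assistance — benefits waiver on file ✓; rating 2 < 3 ✗ → not eligible.
Pet Insurance — benefits waiver on file ✓; grade G5 ≥ G3 ✓; rating 2 ≥ 2 ✓ → eligible.
Supplemental Life Insurance — benefits waiver on file ✓; grade G5 ≥ G4 ✓; rating 2 < 4 ✗ → not eligible.

Pet Insurance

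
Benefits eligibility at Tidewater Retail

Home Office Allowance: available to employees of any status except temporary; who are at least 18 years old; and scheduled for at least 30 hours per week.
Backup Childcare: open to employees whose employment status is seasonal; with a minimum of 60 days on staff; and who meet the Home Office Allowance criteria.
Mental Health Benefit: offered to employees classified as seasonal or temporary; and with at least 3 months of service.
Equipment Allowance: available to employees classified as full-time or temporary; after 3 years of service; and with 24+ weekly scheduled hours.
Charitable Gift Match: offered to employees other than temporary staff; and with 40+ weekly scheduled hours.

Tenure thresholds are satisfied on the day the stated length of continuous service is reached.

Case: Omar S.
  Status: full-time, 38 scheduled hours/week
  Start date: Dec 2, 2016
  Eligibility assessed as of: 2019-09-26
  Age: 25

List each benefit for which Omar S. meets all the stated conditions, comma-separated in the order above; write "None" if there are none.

Home Office Allowance

Service from Dec 2, 2016 to 2019-09-26: 1028 days.
Home Office Allowance — status full-time ✓ (not excluded); age 25 ≥ 18 ✓; 38 hrs/wk ≥ 30 ✓ → eligible.
Backup Childcare — status full-time ✗ (requires seasonal) → not eligible.
Mental Health Benefit — status full-time ✗ (requires seasonal or temporary) → not eligible.
Equipment Allowance — status full-time ✓; service 1028 days < 3 years (≈1095 days) ✗ → not eligible.
Charitable Gift Match — status full-time ✓ (not excluded); 38 hrs/wk < 40 ✗ → not eligible.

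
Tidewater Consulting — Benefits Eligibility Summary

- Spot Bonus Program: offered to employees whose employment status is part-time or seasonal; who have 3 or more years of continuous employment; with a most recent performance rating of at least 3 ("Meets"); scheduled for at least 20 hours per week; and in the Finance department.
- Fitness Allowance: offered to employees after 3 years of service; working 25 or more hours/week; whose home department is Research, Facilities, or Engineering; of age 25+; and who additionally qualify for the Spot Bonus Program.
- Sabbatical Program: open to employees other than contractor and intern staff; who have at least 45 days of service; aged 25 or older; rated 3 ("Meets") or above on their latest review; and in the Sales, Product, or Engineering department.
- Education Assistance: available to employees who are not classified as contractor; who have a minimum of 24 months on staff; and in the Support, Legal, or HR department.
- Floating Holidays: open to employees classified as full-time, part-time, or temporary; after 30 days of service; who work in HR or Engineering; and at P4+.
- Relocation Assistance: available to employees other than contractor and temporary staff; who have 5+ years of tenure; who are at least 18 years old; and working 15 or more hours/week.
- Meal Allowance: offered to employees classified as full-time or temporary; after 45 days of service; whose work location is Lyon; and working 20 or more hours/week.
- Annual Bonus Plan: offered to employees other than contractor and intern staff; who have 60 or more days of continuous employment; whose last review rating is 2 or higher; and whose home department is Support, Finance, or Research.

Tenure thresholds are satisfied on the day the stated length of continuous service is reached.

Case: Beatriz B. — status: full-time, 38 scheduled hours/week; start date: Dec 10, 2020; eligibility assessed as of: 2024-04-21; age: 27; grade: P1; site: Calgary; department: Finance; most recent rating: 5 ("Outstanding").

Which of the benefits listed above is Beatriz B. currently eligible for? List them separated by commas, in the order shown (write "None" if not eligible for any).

Service from Dec 10, 2020 to 2024-04-21: 1228 days.
Spot Bonus Program — status full-time ✗ (requires part-time or seasonal) → not eligible.
Fitness Allowance — service 1228 days ≥ 3 years (≈1095 days) ✓; 38 hrs/wk ≥ 25 ✓; dept Finance ✗ → not eligible.
Sabbatical Program — status full-time ✓ (not excluded); service 1228 days ≥ 45 days ✓; age 27 ≥ 25 ✓; rating 5 ≥ 3 ✓; dept Finance ✗ → not eligible.
Education Assistance — status full-time ✓ (not excluded); service 1228 days ≥ 24 months (≈720 days) ✓; dept Finance ✗ → not eligible.
Floating Holidays — status full-time ✓; service 1228 days ≥ 30 days ✓; dept Finance ✗ → not eligible.
Relocation Assistance — status full-time ✓ (not excluded); service 1228 days < 5 years (≈1825 days) ✗ → not eligible.
Meal Allowance — status full-time ✓; service 1228 days ≥ 45 days ✓; site Calgary ✗ (not Lyon) → not eligible.
Annual Bonus Plan — status full-time ✓ (not excluded); service 1228 days ≥ 60 days ✓; rating 5 ≥ 2 ✓; dept Finance ✓ → eligible.

Annual Bonus Plan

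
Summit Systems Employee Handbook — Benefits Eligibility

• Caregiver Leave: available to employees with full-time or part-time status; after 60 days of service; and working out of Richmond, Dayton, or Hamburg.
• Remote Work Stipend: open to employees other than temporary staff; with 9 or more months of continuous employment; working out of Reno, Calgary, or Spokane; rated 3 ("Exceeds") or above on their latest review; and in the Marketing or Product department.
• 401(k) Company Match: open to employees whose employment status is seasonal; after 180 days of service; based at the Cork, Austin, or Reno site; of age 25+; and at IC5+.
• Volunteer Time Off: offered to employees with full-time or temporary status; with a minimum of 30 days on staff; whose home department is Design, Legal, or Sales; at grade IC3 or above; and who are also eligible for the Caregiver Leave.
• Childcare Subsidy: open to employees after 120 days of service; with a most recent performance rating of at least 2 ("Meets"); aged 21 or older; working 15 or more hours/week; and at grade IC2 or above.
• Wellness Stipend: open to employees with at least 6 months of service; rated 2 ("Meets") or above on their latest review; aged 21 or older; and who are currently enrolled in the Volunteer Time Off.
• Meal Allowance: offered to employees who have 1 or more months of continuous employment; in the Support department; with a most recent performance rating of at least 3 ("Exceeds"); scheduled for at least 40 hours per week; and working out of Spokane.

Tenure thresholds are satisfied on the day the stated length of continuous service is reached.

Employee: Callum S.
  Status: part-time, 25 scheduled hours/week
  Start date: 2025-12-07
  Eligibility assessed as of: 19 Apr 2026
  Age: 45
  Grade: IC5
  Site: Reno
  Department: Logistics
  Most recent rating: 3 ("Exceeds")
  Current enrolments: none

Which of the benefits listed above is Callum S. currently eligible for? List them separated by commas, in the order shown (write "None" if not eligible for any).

Service from 2025-12-07 to 19 Apr 2026: 133 days.
Caregiver Leave — status part-time ✓; service 133 days ≥ 60 days ✓; site Reno ✗ (not Richmond, Dayton, or Hamburg) → not eligible.
Remote Work Stipend — status part-time ✓ (not excluded); service 133 days < 9 months (≈270 days) ✗ → not eligible.
401(k) Company Match — status part-time ✗ (requires seasonal) → not eligible.
Volunteer Time Off — status part-time ✗ (requires full-time or temporary) → not eligible.
Childcare Subsidy — service 133 days ≥ 120 days ✓; rating 3 ≥ 2 ✓; age 45 ≥ 21 ✓; 25 hrs/wk ≥ 15 ✓; grade IC5 ≥ IC2 ✓ → eligible.
Wellness Stipend — service 133 days < 6 months (≈180 days) ✗ → not eligible.
Meal Allowance — service 133 days ≥ 1 month (≈30 days) ✓; dept Logistics ✗ → not eligible.

Childcare Subsidy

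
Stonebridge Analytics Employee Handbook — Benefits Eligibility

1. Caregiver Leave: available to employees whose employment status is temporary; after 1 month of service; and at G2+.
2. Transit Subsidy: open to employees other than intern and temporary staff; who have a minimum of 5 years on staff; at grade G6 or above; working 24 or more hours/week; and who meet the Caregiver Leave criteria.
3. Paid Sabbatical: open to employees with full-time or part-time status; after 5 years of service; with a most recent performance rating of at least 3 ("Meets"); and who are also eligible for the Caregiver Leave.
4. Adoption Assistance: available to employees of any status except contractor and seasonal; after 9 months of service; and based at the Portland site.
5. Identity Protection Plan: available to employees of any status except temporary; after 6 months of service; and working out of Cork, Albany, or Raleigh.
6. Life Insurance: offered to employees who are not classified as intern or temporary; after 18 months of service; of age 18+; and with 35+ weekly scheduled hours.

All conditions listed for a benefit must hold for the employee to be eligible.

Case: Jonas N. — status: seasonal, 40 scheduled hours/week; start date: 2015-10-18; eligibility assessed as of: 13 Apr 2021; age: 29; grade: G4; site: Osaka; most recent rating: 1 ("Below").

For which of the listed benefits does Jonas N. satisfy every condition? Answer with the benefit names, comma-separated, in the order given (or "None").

Service from 2015-10-18 to 13 Apr 2021: 2004 days.
Caregiver Leave — status seasonal ✗ (requires temporary) → not eligible.
Transit Subsidy — status seasonal ✓ (not excluded); service 2004 days ≥ 5 years (≈1825 days) ✓; grade G4 < G6 ✗ → not eligible.
Paid Sabbatical — status seasonal ✗ (requires full-time or part-time) → not eligible.
Adoption Assistance — status seasonal ✗ (excluded) → not eligible.
Identity Protection Plan — status seasonal ✓ (not excluded); service 2004 days ≥ 6 months (≈180 days) ✓; site Osaka ✗ (not Cork, Albany, or Raleigh) → not eligible.
Life Insurance — status seasonal ✓ (not excluded); service 2004 days ≥ 18 months (≈540 days) ✓; age 29 ≥ 18 ✓; 40 hrs/wk ≥ 35 ✓ → eligible.

Life Insurance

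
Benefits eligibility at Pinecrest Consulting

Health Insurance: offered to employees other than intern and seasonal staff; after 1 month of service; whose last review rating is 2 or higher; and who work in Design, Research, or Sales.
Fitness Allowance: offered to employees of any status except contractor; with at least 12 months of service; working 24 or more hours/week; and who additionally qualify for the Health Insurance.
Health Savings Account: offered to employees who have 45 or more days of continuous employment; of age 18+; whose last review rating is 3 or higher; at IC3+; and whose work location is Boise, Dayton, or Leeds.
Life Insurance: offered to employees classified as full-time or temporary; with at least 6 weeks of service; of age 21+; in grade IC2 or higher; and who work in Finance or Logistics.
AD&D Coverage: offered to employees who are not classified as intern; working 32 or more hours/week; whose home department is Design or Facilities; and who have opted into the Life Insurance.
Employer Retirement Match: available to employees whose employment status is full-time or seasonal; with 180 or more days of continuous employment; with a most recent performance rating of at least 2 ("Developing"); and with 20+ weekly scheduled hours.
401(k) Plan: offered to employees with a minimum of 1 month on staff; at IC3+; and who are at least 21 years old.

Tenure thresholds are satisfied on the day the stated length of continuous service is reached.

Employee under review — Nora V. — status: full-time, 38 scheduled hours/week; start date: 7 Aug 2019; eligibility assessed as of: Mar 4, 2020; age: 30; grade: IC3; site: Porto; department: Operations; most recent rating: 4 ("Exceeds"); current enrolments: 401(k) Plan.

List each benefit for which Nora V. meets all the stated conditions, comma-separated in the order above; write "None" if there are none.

Employer Retirement Match, 401(k) Plan

Service from 7 Aug 2019 to Mar 4, 2020: 210 days.
Health Insurance — status full-time ✓ (not excluded); service 210 days ≥ 1 month (≈30 days) ✓; rating 4 ≥ 2 ✓; dept Operations ✗ → not eligible.
Fitness Allowance — status full-time ✓ (not excluded); service 210 days < 12 months (≈360 days) ✗ → not eligible.
Health Savings Account — service 210 days ≥ 45 days ✓; age 30 ≥ 18 ✓; rating 4 ≥ 3 ✓; grade IC3 ≥ IC3 ✓; site Porto ✗ (not Boise, Dayton, or Leeds) → not eligible.
Life Insurance — status full-time ✓; service 210 days ≥ 6 weeks (≈42 days) ✓; age 30 ≥ 21 ✓; grade IC3 ≥ IC2 ✓; dept Operations ✗ → not eligible.
AD&D Coverage — status full-time ✓ (not excluded); 38 hrs/wk ≥ 32 ✓; dept Operations ✗ → not eligible.
Employer Retirement Match — status full-time ✓; service 210 days ≥ 180 days ✓; rating 4 ≥ 2 ✓; 38 hrs/wk ≥ 20 ✓ → eligible.
401(k) Plan — service 210 days ≥ 1 month (≈30 days) ✓; grade IC3 ≥ IC3 ✓; age 30 ≥ 21 ✓ → eligible.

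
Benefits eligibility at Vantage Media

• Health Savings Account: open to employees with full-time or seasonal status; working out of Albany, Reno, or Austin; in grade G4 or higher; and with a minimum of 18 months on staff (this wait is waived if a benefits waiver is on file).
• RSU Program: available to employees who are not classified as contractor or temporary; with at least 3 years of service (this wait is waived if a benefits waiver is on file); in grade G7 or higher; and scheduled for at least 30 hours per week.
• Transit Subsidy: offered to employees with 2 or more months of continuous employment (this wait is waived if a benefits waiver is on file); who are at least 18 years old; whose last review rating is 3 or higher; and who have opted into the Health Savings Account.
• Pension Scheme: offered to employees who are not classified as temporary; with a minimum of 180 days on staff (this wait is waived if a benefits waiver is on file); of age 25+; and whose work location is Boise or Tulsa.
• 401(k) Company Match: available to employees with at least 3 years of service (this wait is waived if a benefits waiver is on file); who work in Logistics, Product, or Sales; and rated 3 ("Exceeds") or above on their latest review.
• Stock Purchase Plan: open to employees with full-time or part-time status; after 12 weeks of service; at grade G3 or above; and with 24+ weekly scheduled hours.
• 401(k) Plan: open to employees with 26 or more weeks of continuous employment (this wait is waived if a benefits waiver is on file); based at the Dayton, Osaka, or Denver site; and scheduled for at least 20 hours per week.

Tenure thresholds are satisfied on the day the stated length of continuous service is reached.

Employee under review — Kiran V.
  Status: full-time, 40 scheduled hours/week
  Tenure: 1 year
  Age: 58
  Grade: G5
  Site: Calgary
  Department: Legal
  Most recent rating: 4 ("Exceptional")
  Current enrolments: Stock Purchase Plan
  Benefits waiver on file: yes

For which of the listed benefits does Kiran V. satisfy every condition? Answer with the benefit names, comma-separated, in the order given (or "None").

Stock Purchase Plan

Health Savings Account — status full-time ✓; site Calgary ✗ (not Albany, Reno, or Austin) → not eligible.
RSU Program — status full-time ✓ (not excluded); benefits waiver on file ✓; grade G5 < G7 ✗ → not eligible.
Transit Subsidy — benefits waiver on file ✓; age 58 ≥ 18 ✓; rating 4 ≥ 3 ✓; not enrolled in Health Savings Account ✗ → not eligible.
Pension Scheme — status full-time ✓ (not excluded); benefits waiver on file ✓; age 58 ≥ 25 ✓; site Calgary ✗ (not Boise or Tulsa) → not eligible.
401(k) Company Match — benefits waiver on file ✓; dept Legal ✗ → not eligible.
Stock Purchase Plan — status full-time ✓; service 1 year ≥ 12 weeks (≈84 days) ✓; grade G5 ≥ G3 ✓; 40 hrs/wk ≥ 24 ✓ → eligible.
401(k) Plan — benefits waiver on file ✓; site Calgary ✗ (not Dayton, Osaka, or Denver) → not eligible.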